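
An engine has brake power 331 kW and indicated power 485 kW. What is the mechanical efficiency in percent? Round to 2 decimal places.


eta_mech = (BP / IP) * 100
Ratio = 331 / 485 = 0.6825
eta_mech = 0.6825 * 100 = 68.25%


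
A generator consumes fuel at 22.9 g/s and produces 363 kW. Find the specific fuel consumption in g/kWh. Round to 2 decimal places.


SFC = (mf / BP) * 3600
Rate = 22.9 / 363 = 0.063085 g/(s*kW)
SFC = 0.063085 * 3600 = 227.11 g/kWh


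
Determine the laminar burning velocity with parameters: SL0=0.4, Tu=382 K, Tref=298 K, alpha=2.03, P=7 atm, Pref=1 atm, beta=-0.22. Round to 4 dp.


SL = SL0 * (Tu/Tref)^alpha * (P/Pref)^beta
T ratio = 382/298 = 1.28187919
(T ratio)^alpha = 1.28187919^2.03 = 1.655502
(P/Pref)^beta = 7^(-0.22) = 0.651746
SL = 0.4 * 1.655502 * 0.651746 = 0.4316 m/s


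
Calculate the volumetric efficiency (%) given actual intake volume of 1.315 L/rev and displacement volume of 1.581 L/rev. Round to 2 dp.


eta_v = (V_actual / V_disp) * 100
Ratio = 1.315 / 1.581 = 0.8318
eta_v = 0.8318 * 100 = 83.18%


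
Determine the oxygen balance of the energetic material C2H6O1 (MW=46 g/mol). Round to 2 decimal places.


OB = -1600 * (2C + H/2 - O) / MW
Inner = 2*2 + 6/2 - 1 = 6.00
OB = -1600 * 6.00 / 46 = -208.70%


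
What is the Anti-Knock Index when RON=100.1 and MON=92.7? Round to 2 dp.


AKI = (RON + MON) / 2
AKI = (100.1 + 92.7) / 2
AKI = 192.8 / 2 = 96.40


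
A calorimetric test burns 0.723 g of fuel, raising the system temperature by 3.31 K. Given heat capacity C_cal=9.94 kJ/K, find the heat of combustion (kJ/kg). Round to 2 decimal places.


Hc = C_cal * delta_T / m_fuel
Q_released = 9.94 * 3.31 = 32.9014 kJ
m_fuel = 0.723 g = 0.723/1000 kg = 0.000723 kg
Hc = 32.9014 / 0.000723 = 45506.78 kJ/kg


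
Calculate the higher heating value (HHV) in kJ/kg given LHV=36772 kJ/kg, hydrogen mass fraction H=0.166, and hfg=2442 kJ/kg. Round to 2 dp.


HHV = LHV + hfg * 9 * H
Water addition = 2442 * 9 * 0.166 = 3648.348 kJ/kg
HHV = 36772 + 3648.348 = 40420.35 kJ/kg


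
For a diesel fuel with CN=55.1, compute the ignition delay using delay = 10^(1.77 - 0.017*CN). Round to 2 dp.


delay = 10^(1.77 - 0.017*CN)
Exponent = 1.77 - 0.017*55.1 = 0.8333
delay = 10^0.8333 = 6.81 ms


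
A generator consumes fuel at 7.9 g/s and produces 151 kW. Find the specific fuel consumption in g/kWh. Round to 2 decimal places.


SFC = (mf / BP) * 3600
Rate = 7.9 / 151 = 0.052318 g/(s*kW)
SFC = 0.052318 * 3600 = 188.34 g/kWh


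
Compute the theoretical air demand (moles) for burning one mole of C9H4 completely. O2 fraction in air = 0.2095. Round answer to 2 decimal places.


Balanced combustion: C9H4 + 10 O2 -> 9 CO2 + 2 H2O
O2 needed = C + H/4 = 9 + 4/4 = 10.00 moles
Air moles = O2 / 0.2095 = 10.00 / 0.2095 = 47.73 moles air


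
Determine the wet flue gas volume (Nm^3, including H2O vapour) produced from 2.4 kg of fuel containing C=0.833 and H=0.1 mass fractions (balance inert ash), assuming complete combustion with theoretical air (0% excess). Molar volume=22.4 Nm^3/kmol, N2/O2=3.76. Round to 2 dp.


Per kg fuel: CO2 = (C/12 kmol)*22.4 = (0.833/12)*22.4 = 1.55493 Nm^3
Per kg fuel: H2O = (H/2 kmol)*22.4 = (0.1/2)*22.4 = 1.12000 Nm^3
O2 needed per kg fuel = C/12 + H/4 = 0.833/12 + 0.1/4 = 0.09441667 kmol
Per kg fuel: N2 = O2*3.76*22.4 = 0.09441667*3.76*22.4 = 7.95215 Nm^3
Total per kg = 1.55493 + 1.12000 + 7.95215 = 10.62708 Nm^3
Total = 10.62708 * 2.4 = 25.50 Nm^3


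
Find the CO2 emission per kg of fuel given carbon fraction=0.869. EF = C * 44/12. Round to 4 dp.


EF = C_frac * (M_CO2 / M_C)
EF = 0.869 * (44/12)
EF = 0.869 * 3.666667 = 3.1863 kg_CO2/kg_fuel


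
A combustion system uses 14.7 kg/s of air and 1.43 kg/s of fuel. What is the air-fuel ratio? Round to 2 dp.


AFR = m_air / m_fuel
AFR = 14.7 / 1.43 = 10.28


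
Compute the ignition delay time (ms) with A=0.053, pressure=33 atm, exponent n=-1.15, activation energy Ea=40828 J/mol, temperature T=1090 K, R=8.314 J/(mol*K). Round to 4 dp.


tau = A * P^n * exp(Ea/(R*T))
P^n = 33^(-1.15) = 0.01793531
Ea/(R*T) = 40828/(8.314*1090) = 4.505278
exp(Ea/(R*T)) = 90.493492
tau = 0.053 * 0.01793531 * 90.493492 = 0.0860 ms


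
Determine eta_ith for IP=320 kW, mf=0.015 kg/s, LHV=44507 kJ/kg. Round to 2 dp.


eta_ith = (IP / (mf * LHV)) * 100
Denominator = 0.015 * 44507 = 667.6050 kW
eta_ith = (320 / 667.6050) * 100 = 47.93%


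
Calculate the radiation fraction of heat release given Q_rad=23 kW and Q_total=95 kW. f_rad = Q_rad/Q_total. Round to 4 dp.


f_rad = Q_rad / Q_total
f_rad = 23 / 95 = 0.2421


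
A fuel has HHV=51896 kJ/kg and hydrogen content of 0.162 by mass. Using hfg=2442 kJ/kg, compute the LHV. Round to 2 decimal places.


LHV = HHV - hfg * 9 * H
Water correction = 2442 * 9 * 0.162 = 3560.436 kJ/kg
LHV = 51896 - 3560.436 = 48335.56 kJ/kg


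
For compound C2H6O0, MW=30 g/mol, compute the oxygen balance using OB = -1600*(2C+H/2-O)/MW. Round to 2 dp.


OB = -1600 * (2C + H/2 - O) / MW
Inner = 2*2 + 6/2 - 0 = 7.00
OB = -1600 * 7.00 / 30 = -373.33%


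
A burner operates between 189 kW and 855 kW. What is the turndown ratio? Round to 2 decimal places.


TDR = Q_max / Q_min
TDR = 855 / 189 = 4.52


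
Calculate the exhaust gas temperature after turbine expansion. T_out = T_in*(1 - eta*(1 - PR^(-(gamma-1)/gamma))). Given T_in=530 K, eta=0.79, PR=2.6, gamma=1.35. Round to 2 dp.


T_out = T_in * (1 - eta * (1 - PR^(-(gamma-1)/gamma)))
Exponent = -(1.35-1)/1.35 = -0.25925926
PR^exp = 2.6^(-0.25925926) = 0.78057442
Factor = 1 - 0.79*(1 - 0.78057442) = 0.82665379
T_out = 530 * 0.82665379 = 438.13 K


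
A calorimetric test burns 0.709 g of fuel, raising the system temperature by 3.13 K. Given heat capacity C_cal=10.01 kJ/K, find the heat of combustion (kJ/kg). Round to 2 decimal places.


Hc = C_cal * delta_T / m_fuel
Q_released = 10.01 * 3.13 = 31.3313 kJ
m_fuel = 0.709 g = 0.709/1000 kg = 0.000709 kg
Hc = 31.3313 / 0.000709 = 44190.83 kJ/kg


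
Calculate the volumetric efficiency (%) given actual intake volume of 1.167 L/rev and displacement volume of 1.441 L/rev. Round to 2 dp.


eta_v = (V_actual / V_disp) * 100
Ratio = 1.167 / 1.441 = 0.8099
eta_v = 0.8099 * 100 = 80.99%


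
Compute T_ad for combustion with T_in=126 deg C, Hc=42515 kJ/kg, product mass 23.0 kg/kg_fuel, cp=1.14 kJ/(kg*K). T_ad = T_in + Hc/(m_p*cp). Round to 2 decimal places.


T_ad = T_in + Hc / (m_p * cp)
Denominator = 23.0 * 1.14 = 26.2200
Temperature rise = 42515 / 26.2200 = 1621.47 K
T_ad = 126 + 1621.47 = 1747.47 deg C


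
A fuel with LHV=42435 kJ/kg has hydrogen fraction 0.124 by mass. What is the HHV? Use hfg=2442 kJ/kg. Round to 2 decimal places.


HHV = LHV + hfg * 9 * H
Water addition = 2442 * 9 * 0.124 = 2725.272 kJ/kg
HHV = 42435 + 2725.272 = 45160.27 kJ/kg


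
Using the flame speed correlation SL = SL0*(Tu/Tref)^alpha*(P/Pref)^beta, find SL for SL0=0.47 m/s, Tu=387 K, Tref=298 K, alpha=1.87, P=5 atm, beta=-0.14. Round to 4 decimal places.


SL = SL0 * (Tu/Tref)^alpha * (P/Pref)^beta
T ratio = 387/298 = 1.29865772
(T ratio)^alpha = 1.29865772^1.87 = 1.630178
(P/Pref)^beta = 5^(-0.14) = 0.798260
SL = 0.47 * 1.630178 * 0.798260 = 0.6116 m/s


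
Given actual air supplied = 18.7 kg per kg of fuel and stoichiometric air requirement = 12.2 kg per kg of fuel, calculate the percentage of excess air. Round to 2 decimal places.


Excess air = actual - stoichiometric = 18.7 - 12.2 = 6.50 kg/kg fuel
Excess air % = (excess / stoich) * 100 = (6.50 / 12.2) * 100 = 53.28%


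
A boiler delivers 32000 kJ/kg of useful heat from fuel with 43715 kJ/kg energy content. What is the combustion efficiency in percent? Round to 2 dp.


Efficiency = (Q_useful / Q_fuel) * 100
Efficiency = (32000 / 43715) * 100
Efficiency = 0.7320 * 100 = 73.20%


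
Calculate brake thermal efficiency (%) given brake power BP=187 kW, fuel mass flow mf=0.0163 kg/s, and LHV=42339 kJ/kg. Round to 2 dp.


eta_BTE = (BP / (mf * LHV)) * 100
Denominator = 0.0163 * 42339 = 690.1257 kW
eta_BTE = (187 / 690.1257) * 100 = 27.10%


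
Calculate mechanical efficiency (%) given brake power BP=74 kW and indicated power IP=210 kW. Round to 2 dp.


eta_mech = (BP / IP) * 100
Ratio = 74 / 210 = 0.3524
eta_mech = 0.3524 * 100 = 35.24%


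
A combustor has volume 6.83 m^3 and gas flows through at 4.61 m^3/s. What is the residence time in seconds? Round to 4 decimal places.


tau = V / Q_flow
tau = 6.83 / 4.61 = 1.4816 s


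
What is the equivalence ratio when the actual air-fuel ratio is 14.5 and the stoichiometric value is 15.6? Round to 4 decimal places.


phi = AFR_stoich / AFR_actual
phi = 15.6 / 14.5 = 1.0759


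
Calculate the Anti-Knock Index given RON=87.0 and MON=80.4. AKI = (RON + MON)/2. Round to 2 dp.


AKI = (RON + MON) / 2
AKI = (87.0 + 80.4) / 2
AKI = 167.4 / 2 = 83.70


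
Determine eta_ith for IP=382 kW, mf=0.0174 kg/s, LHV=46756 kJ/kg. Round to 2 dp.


eta_ith = (IP / (mf * LHV)) * 100
Denominator = 0.0174 * 46756 = 813.5544 kW
eta_ith = (382 / 813.5544) * 100 = 46.95%


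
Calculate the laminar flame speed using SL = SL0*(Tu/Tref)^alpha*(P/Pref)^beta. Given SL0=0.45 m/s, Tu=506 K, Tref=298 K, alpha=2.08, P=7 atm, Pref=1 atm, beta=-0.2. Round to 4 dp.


SL = SL0 * (Tu/Tref)^alpha * (P/Pref)^beta
T ratio = 506/298 = 1.69798658
(T ratio)^alpha = 1.69798658^2.08 = 3.007899
(P/Pref)^beta = 7^(-0.2) = 0.677611
SL = 0.45 * 3.007899 * 0.677611 = 0.9172 m/s


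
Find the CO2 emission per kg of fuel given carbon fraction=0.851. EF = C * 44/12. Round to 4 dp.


EF = C_frac * (M_CO2 / M_C)
EF = 0.851 * (44/12)
EF = 0.851 * 3.666667 = 3.1203 kg_CO2/kg_fuel


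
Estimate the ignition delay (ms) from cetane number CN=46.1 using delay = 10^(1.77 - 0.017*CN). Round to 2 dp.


delay = 10^(1.77 - 0.017*CN)
Exponent = 1.77 - 0.017*46.1 = 0.9863
delay = 10^0.9863 = 9.69 ms


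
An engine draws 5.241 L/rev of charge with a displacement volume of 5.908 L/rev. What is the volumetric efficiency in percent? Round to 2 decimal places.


eta_v = (V_actual / V_disp) * 100
Ratio = 5.241 / 5.908 = 0.8871
eta_v = 0.8871 * 100 = 88.71%


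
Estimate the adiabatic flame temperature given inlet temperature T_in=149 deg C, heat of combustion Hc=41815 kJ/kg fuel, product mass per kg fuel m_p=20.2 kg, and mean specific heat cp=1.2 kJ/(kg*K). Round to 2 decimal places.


T_ad = T_in + Hc / (m_p * cp)
Denominator = 20.2 * 1.2 = 24.2400
Temperature rise = 41815 / 24.2400 = 1725.04 K
T_ad = 149 + 1725.04 = 1874.04 deg C


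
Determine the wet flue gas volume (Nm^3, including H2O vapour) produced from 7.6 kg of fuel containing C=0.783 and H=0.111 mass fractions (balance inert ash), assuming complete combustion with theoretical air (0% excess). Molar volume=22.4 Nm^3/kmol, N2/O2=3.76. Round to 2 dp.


Per kg fuel: CO2 = (C/12 kmol)*22.4 = (0.783/12)*22.4 = 1.46160 Nm^3
Per kg fuel: H2O = (H/2 kmol)*22.4 = (0.111/2)*22.4 = 1.24320 Nm^3
O2 needed per kg fuel = C/12 + H/4 = 0.783/12 + 0.111/4 = 0.09300000 kmol
Per kg fuel: N2 = O2*3.76*22.4 = 0.09300000*3.76*22.4 = 7.83283 Nm^3
Total per kg = 1.46160 + 1.24320 + 7.83283 = 10.53763 Nm^3
Total = 10.53763 * 7.6 = 80.09 Nm^3


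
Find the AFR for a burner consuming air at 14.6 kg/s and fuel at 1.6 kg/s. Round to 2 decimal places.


AFR = m_air / m_fuel
AFR = 14.6 / 1.6 = 9.13


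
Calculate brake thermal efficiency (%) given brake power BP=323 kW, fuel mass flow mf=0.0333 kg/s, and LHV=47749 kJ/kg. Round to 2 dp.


eta_BTE = (BP / (mf * LHV)) * 100
Denominator = 0.0333 * 47749 = 1590.0417 kW
eta_BTE = (323 / 1590.0417) * 100 = 20.31%


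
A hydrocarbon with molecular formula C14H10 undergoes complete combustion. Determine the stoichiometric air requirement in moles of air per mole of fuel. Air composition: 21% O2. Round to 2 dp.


Balanced combustion: C14H10 + 16.5 O2 -> 14 CO2 + 5 H2O
O2 needed = C + H/4 = 14 + 10/4 = 16.50 moles
Air moles = O2 / 0.21 = 16.50 / 0.21 = 78.57 moles air


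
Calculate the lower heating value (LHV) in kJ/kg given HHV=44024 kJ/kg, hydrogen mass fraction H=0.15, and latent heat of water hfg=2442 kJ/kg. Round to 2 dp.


LHV = HHV - hfg * 9 * H
Water correction = 2442 * 9 * 0.15 = 3296.700 kJ/kg
LHV = 44024 - 3296.700 = 40727.30 kJ/kg


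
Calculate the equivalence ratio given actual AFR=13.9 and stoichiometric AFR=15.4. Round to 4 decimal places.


phi = AFR_stoich / AFR_actual
phi = 15.4 / 13.9 = 1.1079


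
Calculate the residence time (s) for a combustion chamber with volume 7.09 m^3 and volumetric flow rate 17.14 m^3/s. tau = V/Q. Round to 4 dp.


tau = V / Q_flow
tau = 7.09 / 17.14 = 0.4137 s


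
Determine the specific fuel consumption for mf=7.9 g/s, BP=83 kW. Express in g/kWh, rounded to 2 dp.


SFC = (mf / BP) * 3600
Rate = 7.9 / 83 = 0.095181 g/(s*kW)
SFC = 0.095181 * 3600 = 342.65 g/kWh


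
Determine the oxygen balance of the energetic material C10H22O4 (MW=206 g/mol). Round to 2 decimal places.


OB = -1600 * (2C + H/2 - O) / MW
Inner = 2*10 + 22/2 - 4 = 27.00
OB = -1600 * 27.00 / 206 = -209.71%


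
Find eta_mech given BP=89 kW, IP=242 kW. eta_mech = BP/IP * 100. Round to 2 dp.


eta_mech = (BP / IP) * 100
Ratio = 89 / 242 = 0.3678
eta_mech = 0.3678 * 100 = 36.78%


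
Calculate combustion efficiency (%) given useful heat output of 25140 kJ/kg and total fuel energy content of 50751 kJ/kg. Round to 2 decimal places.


Efficiency = (Q_useful / Q_fuel) * 100
Efficiency = (25140 / 50751) * 100
Efficiency = 0.4954 * 100 = 49.54%


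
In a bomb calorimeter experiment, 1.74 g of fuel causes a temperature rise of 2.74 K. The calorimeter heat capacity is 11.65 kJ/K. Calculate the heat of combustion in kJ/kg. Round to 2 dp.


Hc = C_cal * delta_T / m_fuel
Q_released = 11.65 * 2.74 = 31.9210 kJ
m_fuel = 1.74 g = 1.74/1000 kg = 0.001740 kg
Hc = 31.9210 / 0.001740 = 18345.40 kJ/kg


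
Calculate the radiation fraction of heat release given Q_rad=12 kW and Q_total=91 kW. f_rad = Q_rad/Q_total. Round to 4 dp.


f_rad = Q_rad / Q_total
f_rad = 12 / 91 = 0.1319


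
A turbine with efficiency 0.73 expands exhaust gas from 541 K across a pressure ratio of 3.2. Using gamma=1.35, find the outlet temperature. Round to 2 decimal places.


T_out = T_in * (1 - eta * (1 - PR^(-(gamma-1)/gamma)))
Exponent = -(1.35-1)/1.35 = -0.25925926
PR^exp = 3.2^(-0.25925926) = 0.73966521
Factor = 1 - 0.73*(1 - 0.73966521) = 0.80995560
T_out = 541 * 0.80995560 = 438.19 K


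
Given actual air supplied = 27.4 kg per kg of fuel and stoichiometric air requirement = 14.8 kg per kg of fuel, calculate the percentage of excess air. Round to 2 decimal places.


Excess air = actual - stoichiometric = 27.4 - 14.8 = 12.60 kg/kg fuel
Excess air % = (excess / stoich) * 100 = (12.60 / 14.8) * 100 = 85.14%


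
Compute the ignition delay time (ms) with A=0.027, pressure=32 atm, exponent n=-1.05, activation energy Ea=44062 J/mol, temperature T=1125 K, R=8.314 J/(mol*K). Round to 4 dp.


tau = A * P^n * exp(Ea/(R*T))
P^n = 32^(-1.05) = 0.02627801
Ea/(R*T) = 44062/(8.314*1125) = 4.710876
exp(Ea/(R*T)) = 111.149473
tau = 0.027 * 0.02627801 * 111.149473 = 0.0789 ms


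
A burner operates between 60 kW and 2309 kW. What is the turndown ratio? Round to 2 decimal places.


TDR = Q_max / Q_min
TDR = 2309 / 60 = 38.48


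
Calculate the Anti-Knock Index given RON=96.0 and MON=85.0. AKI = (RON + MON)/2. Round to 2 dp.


AKI = (RON + MON) / 2
AKI = (96.0 + 85.0) / 2
AKI = 181.0 / 2 = 90.50


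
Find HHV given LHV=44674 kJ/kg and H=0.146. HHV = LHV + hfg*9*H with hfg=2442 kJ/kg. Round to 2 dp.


HHV = LHV + hfg * 9 * H
Water addition = 2442 * 9 * 0.146 = 3208.788 kJ/kg
HHV = 44674 + 3208.788 = 47882.79 kJ/kg


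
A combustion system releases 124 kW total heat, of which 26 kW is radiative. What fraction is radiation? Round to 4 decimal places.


f_rad = Q_rad / Q_total
f_rad = 26 / 124 = 0.2097


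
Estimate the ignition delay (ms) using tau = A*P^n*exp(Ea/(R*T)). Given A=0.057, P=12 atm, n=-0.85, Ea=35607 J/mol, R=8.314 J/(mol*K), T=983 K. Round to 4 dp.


tau = A * P^n * exp(Ea/(R*T))
P^n = 12^(-0.85) = 0.12097509
Ea/(R*T) = 35607/(8.314*983) = 4.356842
exp(Ea/(R*T)) = 78.010416
tau = 0.057 * 0.12097509 * 78.010416 = 0.5379 ms


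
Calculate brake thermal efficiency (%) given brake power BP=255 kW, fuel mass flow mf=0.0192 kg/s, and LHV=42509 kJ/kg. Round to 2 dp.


eta_BTE = (BP / (mf * LHV)) * 100
Denominator = 0.0192 * 42509 = 816.1728 kW
eta_BTE = (255 / 816.1728) * 100 = 31.24%


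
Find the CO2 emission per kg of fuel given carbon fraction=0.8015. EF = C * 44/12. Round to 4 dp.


EF = C_frac * (M_CO2 / M_C)
EF = 0.8015 * (44/12)
EF = 0.8015 * 3.666667 = 2.9388 kg_CO2/kg_fuel


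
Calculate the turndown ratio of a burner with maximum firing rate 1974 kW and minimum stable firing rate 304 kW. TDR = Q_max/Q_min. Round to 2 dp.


TDR = Q_max / Q_min
TDR = 1974 / 304 = 6.49


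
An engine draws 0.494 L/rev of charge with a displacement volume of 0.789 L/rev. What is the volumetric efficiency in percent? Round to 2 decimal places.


eta_v = (V_actual / V_disp) * 100
Ratio = 0.494 / 0.789 = 0.6261
eta_v = 0.6261 * 100 = 62.61%


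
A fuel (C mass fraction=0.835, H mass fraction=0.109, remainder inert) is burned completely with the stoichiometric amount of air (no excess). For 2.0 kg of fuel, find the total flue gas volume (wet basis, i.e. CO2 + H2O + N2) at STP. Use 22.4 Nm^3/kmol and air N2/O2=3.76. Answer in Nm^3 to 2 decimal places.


Per kg fuel: CO2 = (C/12 kmol)*22.4 = (0.835/12)*22.4 = 1.55867 Nm^3
Per kg fuel: H2O = (H/2 kmol)*22.4 = (0.109/2)*22.4 = 1.22080 Nm^3
O2 needed per kg fuel = C/12 + H/4 = 0.835/12 + 0.109/4 = 0.09683333 kmol
Per kg fuel: N2 = O2*3.76*22.4 = 0.09683333*3.76*22.4 = 8.15569 Nm^3
Total per kg = 1.55867 + 1.22080 + 8.15569 = 10.93516 Nm^3
Total = 10.93516 * 2.0 = 21.87 Nm^3


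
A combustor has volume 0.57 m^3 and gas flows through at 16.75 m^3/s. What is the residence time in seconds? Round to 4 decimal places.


tau = V / Q_flow
tau = 0.57 / 16.75 = 0.0340 s


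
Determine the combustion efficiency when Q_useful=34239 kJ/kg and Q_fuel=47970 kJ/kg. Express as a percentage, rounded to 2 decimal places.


Efficiency = (Q_useful / Q_fuel) * 100
Efficiency = (34239 / 47970) * 100
Efficiency = 0.7138 * 100 = 71.38%


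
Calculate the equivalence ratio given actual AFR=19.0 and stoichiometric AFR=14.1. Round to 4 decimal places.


phi = AFR_stoich / AFR_actual
phi = 14.1 / 19.0 = 0.7421


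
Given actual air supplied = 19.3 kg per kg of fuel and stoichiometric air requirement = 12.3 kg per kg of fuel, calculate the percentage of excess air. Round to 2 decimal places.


Excess air = actual - stoichiometric = 19.3 - 12.3 = 7.00 kg/kg fuel
Excess air % = (excess / stoich) * 100 = (7.00 / 12.3) * 100 = 56.91%


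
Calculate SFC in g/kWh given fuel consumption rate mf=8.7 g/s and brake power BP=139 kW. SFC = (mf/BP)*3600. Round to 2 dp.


SFC = (mf / BP) * 3600
Rate = 8.7 / 139 = 0.062590 g/(s*kW)
SFC = 0.062590 * 3600 = 225.32 g/kWh


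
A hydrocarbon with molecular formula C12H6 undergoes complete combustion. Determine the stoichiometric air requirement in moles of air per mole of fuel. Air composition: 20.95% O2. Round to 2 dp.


Balanced combustion: C12H6 + 13.5 O2 -> 12 CO2 + 3 H2O
O2 needed = C + H/4 = 12 + 6/4 = 13.50 moles
Air moles = O2 / 0.2095 = 13.50 / 0.2095 = 64.44 moles air


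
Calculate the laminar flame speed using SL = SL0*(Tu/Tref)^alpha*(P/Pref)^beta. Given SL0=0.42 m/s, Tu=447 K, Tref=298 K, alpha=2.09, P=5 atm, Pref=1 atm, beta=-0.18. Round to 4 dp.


SL = SL0 * (Tu/Tref)^alpha * (P/Pref)^beta
T ratio = 447/298 = 1.50000000
(T ratio)^alpha = 1.50000000^2.09 = 2.333623
(P/Pref)^beta = 5^(-0.18) = 0.748489
SL = 0.42 * 2.333623 * 0.748489 = 0.7336 m/s


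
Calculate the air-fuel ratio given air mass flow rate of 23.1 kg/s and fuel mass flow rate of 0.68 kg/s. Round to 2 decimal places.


AFR = m_air / m_fuel
AFR = 23.1 / 0.68 = 33.97


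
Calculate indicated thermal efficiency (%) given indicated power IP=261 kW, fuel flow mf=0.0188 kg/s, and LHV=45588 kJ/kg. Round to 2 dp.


eta_ith = (IP / (mf * LHV)) * 100
Denominator = 0.0188 * 45588 = 857.0544 kW
eta_ith = (261 / 857.0544) * 100 = 30.45%


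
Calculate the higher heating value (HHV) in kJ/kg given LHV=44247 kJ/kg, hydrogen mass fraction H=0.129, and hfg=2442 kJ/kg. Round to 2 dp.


HHV = LHV + hfg * 9 * H
Water addition = 2442 * 9 * 0.129 = 2835.162 kJ/kg
HHV = 44247 + 2835.162 = 47082.16 kJ/kg


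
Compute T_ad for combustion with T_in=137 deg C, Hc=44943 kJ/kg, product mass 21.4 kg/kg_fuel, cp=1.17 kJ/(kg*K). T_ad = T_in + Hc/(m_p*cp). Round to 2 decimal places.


T_ad = T_in + Hc / (m_p * cp)
Denominator = 21.4 * 1.17 = 25.0380
Temperature rise = 44943 / 25.0380 = 1794.99 K
T_ad = 137 + 1794.99 = 1931.99 deg C


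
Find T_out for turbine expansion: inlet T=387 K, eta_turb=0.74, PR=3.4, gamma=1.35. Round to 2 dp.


T_out = T_in * (1 - eta * (1 - PR^(-(gamma-1)/gamma)))
Exponent = -(1.35-1)/1.35 = -0.25925926
PR^exp = 3.4^(-0.25925926) = 0.72813041
Factor = 1 - 0.74*(1 - 0.72813041) = 0.79881650
T_out = 387 * 0.79881650 = 309.14 K


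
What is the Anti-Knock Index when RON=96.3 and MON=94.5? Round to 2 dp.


AKI = (RON + MON) / 2
AKI = (96.3 + 94.5) / 2
AKI = 190.8 / 2 = 95.40


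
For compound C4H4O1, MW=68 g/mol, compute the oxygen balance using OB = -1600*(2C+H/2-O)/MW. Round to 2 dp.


OB = -1600 * (2C + H/2 - O) / MW
Inner = 2*4 + 4/2 - 1 = 9.00
OB = -1600 * 9.00 / 68 = -211.76%


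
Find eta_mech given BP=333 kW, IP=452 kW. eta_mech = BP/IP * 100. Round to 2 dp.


eta_mech = (BP / IP) * 100
Ratio = 333 / 452 = 0.7367
eta_mech = 0.7367 * 100 = 73.67%


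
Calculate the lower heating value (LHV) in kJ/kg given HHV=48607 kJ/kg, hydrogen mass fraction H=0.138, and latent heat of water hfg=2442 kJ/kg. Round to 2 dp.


LHV = HHV - hfg * 9 * H
Water correction = 2442 * 9 * 0.138 = 3032.964 kJ/kg
LHV = 48607 - 3032.964 = 45574.04 kJ/kg


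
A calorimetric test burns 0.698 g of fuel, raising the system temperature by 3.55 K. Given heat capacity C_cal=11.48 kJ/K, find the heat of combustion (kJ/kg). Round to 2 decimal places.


Hc = C_cal * delta_T / m_fuel
Q_released = 11.48 * 3.55 = 40.7540 kJ
m_fuel = 0.698 g = 0.698/1000 kg = 0.000698 kg
Hc = 40.7540 / 0.000698 = 58386.82 kJ/kg


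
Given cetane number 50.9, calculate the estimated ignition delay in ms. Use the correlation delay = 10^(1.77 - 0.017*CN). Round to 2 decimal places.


delay = 10^(1.77 - 0.017*CN)
Exponent = 1.77 - 0.017*50.9 = 0.9047
delay = 10^0.9047 = 8.03 ms


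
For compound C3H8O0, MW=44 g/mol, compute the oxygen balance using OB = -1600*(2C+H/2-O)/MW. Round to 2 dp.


OB = -1600 * (2C + H/2 - O) / MW
Inner = 2*3 + 8/2 - 0 = 10.00
OB = -1600 * 10.00 / 44 = -363.64%


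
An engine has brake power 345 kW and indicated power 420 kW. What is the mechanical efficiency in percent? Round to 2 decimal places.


eta_mech = (BP / IP) * 100
Ratio = 345 / 420 = 0.8214
eta_mech = 0.8214 * 100 = 82.14%


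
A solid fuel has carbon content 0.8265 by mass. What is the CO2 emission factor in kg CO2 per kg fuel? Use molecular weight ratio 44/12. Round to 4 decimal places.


EF = C_frac * (M_CO2 / M_C)
EF = 0.8265 * (44/12)
EF = 0.8265 * 3.666667 = 3.0305 kg_CO2/kg_fuel


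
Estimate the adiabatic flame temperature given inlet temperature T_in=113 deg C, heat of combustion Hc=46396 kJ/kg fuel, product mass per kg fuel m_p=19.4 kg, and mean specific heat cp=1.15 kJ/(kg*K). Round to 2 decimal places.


T_ad = T_in + Hc / (m_p * cp)
Denominator = 19.4 * 1.15 = 22.3100
Temperature rise = 46396 / 22.3100 = 2079.61 K
T_ad = 113 + 2079.61 = 2192.61 deg C


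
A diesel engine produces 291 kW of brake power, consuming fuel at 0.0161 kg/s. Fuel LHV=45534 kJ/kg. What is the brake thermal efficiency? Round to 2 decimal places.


eta_BTE = (BP / (mf * LHV)) * 100
Denominator = 0.0161 * 45534 = 733.0974 kW
eta_BTE = (291 / 733.0974) * 100 = 39.69%


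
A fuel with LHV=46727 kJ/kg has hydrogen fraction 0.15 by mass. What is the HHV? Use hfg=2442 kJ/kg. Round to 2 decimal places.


HHV = LHV + hfg * 9 * H
Water addition = 2442 * 9 * 0.15 = 3296.700 kJ/kg
HHV = 46727 + 3296.700 = 50023.70 kJ/kg


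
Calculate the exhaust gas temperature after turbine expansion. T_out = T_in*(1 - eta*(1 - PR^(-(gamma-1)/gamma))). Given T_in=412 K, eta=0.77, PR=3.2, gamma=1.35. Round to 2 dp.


T_out = T_in * (1 - eta * (1 - PR^(-(gamma-1)/gamma)))
Exponent = -(1.35-1)/1.35 = -0.25925926
PR^exp = 3.2^(-0.25925926) = 0.73966521
Factor = 1 - 0.77*(1 - 0.73966521) = 0.79954221
T_out = 412 * 0.79954221 = 329.41 K


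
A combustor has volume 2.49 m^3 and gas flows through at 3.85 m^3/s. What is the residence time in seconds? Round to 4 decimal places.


tau = V / Q_flow
tau = 2.49 / 3.85 = 0.6468 s


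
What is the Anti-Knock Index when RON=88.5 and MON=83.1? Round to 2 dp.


AKI = (RON + MON) / 2
AKI = (88.5 + 83.1) / 2
AKI = 171.6 / 2 = 85.80


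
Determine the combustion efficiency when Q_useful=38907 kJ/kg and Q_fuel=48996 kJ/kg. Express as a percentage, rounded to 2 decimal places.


Efficiency = (Q_useful / Q_fuel) * 100
Efficiency = (38907 / 48996) * 100
Efficiency = 0.7941 * 100 = 79.41%


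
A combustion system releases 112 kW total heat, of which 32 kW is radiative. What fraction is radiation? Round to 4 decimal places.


f_rad = Q_rad / Q_total
f_rad = 32 / 112 = 0.2857


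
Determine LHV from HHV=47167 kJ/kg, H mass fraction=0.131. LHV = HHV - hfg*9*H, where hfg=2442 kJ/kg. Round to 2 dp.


LHV = HHV - hfg * 9 * H
Water correction = 2442 * 9 * 0.131 = 2879.118 kJ/kg
LHV = 47167 - 2879.118 = 44287.88 kJ/kg


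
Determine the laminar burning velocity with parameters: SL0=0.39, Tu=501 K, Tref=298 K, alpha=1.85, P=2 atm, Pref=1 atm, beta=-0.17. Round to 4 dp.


SL = SL0 * (Tu/Tref)^alpha * (P/Pref)^beta
T ratio = 501/298 = 1.68120805
(T ratio)^alpha = 1.68120805^1.85 = 2.614567
(P/Pref)^beta = 2^(-0.17) = 0.888843
SL = 0.39 * 2.614567 * 0.888843 = 0.9063 m/s


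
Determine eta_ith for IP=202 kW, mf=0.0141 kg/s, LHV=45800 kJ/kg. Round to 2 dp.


eta_ith = (IP / (mf * LHV)) * 100
Denominator = 0.0141 * 45800 = 645.7800 kW
eta_ith = (202 / 645.7800) * 100 = 31.28%


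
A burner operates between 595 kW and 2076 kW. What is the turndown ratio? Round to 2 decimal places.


TDR = Q_max / Q_min
TDR = 2076 / 595 = 3.49


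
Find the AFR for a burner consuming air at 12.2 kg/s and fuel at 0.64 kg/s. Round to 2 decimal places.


AFR = m_air / m_fuel
AFR = 12.2 / 0.64 = 19.06


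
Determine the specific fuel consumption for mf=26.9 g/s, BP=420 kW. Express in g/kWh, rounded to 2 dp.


SFC = (mf / BP) * 3600
Rate = 26.9 / 420 = 0.064048 g/(s*kW)
SFC = 0.064048 * 3600 = 230.57 g/kWh


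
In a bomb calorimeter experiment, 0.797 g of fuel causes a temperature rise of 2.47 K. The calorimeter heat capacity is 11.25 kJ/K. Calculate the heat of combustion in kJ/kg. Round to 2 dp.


Hc = C_cal * delta_T / m_fuel
Q_released = 11.25 * 2.47 = 27.7875 kJ
m_fuel = 0.797 g = 0.797/1000 kg = 0.000797 kg
Hc = 27.7875 / 0.000797 = 34865.12 kJ/kg


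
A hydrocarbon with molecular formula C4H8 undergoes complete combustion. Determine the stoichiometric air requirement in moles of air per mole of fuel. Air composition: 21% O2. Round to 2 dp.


Balanced combustion: C4H8 + 6 O2 -> 4 CO2 + 4 H2O
O2 needed = C + H/4 = 4 + 8/4 = 6.00 moles
Air moles = O2 / 0.21 = 6.00 / 0.21 = 28.57 moles air


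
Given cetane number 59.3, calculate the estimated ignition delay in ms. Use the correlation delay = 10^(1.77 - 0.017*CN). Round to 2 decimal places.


delay = 10^(1.77 - 0.017*CN)
Exponent = 1.77 - 0.017*59.3 = 0.7619
delay = 10^0.7619 = 5.78 ms


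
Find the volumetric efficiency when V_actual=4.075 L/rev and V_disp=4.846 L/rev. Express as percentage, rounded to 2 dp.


eta_v = (V_actual / V_disp) * 100
Ratio = 4.075 / 4.846 = 0.8409
eta_v = 0.8409 * 100 = 84.09%


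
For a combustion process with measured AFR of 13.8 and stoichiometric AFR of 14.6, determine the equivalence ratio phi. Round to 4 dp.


phi = AFR_stoich / AFR_actual
phi = 14.6 / 13.8 = 1.0580


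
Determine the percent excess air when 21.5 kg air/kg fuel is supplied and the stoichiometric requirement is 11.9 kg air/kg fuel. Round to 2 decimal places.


Excess air = actual - stoichiometric = 21.5 - 11.9 = 9.60 kg/kg fuel
Excess air % = (excess / stoich) * 100 = (9.60 / 11.9) * 100 = 80.67%


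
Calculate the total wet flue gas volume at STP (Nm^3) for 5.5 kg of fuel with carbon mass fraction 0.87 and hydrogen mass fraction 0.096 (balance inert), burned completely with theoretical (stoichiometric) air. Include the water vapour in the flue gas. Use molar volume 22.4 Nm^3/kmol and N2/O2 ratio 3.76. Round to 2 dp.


Per kg fuel: CO2 = (C/12 kmol)*22.4 = (0.87/12)*22.4 = 1.62400 Nm^3
Per kg fuel: H2O = (H/2 kmol)*22.4 = (0.096/2)*22.4 = 1.07520 Nm^3
O2 needed per kg fuel = C/12 + H/4 = 0.87/12 + 0.096/4 = 0.09650000 kmol
Per kg fuel: N2 = O2*3.76*22.4 = 0.09650000*3.76*22.4 = 8.12762 Nm^3
Total per kg = 1.62400 + 1.07520 + 8.12762 = 10.82682 Nm^3
Total = 10.82682 * 5.5 = 59.55 Nm^3


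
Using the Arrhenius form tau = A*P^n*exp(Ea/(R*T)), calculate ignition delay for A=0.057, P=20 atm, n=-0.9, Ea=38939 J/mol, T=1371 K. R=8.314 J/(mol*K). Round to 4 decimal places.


tau = A * P^n * exp(Ea/(R*T))
P^n = 20^(-0.9) = 0.06746414
Ea/(R*T) = 38939/(8.314*1371) = 3.416153
exp(Ea/(R*T)) = 30.452042
tau = 0.057 * 0.06746414 * 30.452042 = 0.1171 ms


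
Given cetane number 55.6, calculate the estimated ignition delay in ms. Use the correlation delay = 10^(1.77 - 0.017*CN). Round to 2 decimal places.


delay = 10^(1.77 - 0.017*CN)
Exponent = 1.77 - 0.017*55.6 = 0.8248
delay = 10^0.8248 = 6.68 ms


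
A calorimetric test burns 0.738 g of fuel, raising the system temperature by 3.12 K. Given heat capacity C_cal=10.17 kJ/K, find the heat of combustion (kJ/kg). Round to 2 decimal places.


Hc = C_cal * delta_T / m_fuel
Q_released = 10.17 * 3.12 = 31.7304 kJ
m_fuel = 0.738 g = 0.738/1000 kg = 0.000738 kg
Hc = 31.7304 / 0.000738 = 42995.12 kJ/kg


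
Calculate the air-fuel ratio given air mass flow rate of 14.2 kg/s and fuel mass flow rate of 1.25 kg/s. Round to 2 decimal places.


AFR = m_air / m_fuel
AFR = 14.2 / 1.25 = 11.36


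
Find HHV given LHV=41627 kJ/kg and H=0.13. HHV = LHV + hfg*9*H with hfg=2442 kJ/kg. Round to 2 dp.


HHV = LHV + hfg * 9 * H
Water addition = 2442 * 9 * 0.13 = 2857.140 kJ/kg
HHV = 41627 + 2857.140 = 44484.14 kJ/kg


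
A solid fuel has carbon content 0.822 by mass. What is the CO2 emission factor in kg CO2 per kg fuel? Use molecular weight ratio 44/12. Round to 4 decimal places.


EF = C_frac * (M_CO2 / M_C)
EF = 0.822 * (44/12)
EF = 0.822 * 3.666667 = 3.0140 kg_CO2/kg_fuel


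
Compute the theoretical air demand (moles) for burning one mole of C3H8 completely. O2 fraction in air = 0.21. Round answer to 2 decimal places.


Balanced combustion: C3H8 + 5 O2 -> 3 CO2 + 4 H2O
O2 needed = C + H/4 = 3 + 8/4 = 5.00 moles
Air moles = O2 / 0.21 = 5.00 / 0.21 = 23.81 moles air


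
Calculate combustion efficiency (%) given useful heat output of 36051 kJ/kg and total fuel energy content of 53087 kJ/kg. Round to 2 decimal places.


Efficiency = (Q_useful / Q_fuel) * 100
Efficiency = (36051 / 53087) * 100
Efficiency = 0.6791 * 100 = 67.91%


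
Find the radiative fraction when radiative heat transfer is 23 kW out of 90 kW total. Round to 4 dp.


f_rad = Q_rad / Q_total
f_rad = 23 / 90 = 0.2556


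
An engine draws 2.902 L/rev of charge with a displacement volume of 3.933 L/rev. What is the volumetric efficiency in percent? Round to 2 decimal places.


eta_v = (V_actual / V_disp) * 100
Ratio = 2.902 / 3.933 = 0.7379
eta_v = 0.7379 * 100 = 73.79%


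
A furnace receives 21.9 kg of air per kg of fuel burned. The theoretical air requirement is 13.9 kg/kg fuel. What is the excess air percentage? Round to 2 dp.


Excess air = actual - stoichiometric = 21.9 - 13.9 = 8.00 kg/kg fuel
Excess air % = (excess / stoich) * 100 = (8.00 / 13.9) * 100 = 57.55%


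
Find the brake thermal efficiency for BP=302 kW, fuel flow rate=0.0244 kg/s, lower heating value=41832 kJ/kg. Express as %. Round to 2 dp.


eta_BTE = (BP / (mf * LHV)) * 100
Denominator = 0.0244 * 41832 = 1020.7008 kW
eta_BTE = (302 / 1020.7008) * 100 = 29.59%


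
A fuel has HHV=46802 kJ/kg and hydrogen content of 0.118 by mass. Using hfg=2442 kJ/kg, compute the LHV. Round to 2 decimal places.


LHV = HHV - hfg * 9 * H
Water correction = 2442 * 9 * 0.118 = 2593.404 kJ/kg
LHV = 46802 - 2593.404 = 44208.60 kJ/kg


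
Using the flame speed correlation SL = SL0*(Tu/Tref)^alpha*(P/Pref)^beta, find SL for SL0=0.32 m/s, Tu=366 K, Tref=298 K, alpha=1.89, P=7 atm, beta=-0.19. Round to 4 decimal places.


SL = SL0 * (Tu/Tref)^alpha * (P/Pref)^beta
T ratio = 366/298 = 1.22818792
(T ratio)^alpha = 1.22818792^1.89 = 1.474723
(P/Pref)^beta = 7^(-0.19) = 0.690926
SL = 0.32 * 1.474723 * 0.690926 = 0.3261 m/s


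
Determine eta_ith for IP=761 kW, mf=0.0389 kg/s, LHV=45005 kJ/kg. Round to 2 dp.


eta_ith = (IP / (mf * LHV)) * 100
Denominator = 0.0389 * 45005 = 1750.6945 kW
eta_ith = (761 / 1750.6945) * 100 = 43.47%


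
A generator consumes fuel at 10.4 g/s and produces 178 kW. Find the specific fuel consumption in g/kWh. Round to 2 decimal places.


SFC = (mf / BP) * 3600
Rate = 10.4 / 178 = 0.058427 g/(s*kW)
SFC = 0.058427 * 3600 = 210.34 g/kWh


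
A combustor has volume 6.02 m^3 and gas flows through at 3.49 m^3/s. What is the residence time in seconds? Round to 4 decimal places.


tau = V / Q_flow
tau = 6.02 / 3.49 = 1.7249 s


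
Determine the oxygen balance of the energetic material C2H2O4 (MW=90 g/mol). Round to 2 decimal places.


OB = -1600 * (2C + H/2 - O) / MW
Inner = 2*2 + 2/2 - 4 = 1.00
OB = -1600 * 1.00 / 90 = -17.78%


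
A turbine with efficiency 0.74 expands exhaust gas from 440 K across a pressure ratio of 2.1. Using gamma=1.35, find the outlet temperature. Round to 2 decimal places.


T_out = T_in * (1 - eta * (1 - PR^(-(gamma-1)/gamma)))
Exponent = -(1.35-1)/1.35 = -0.25925926
PR^exp = 2.1^(-0.25925926) = 0.82501466
Factor = 1 - 0.74*(1 - 0.82501466) = 0.87051085
T_out = 440 * 0.87051085 = 383.02 K


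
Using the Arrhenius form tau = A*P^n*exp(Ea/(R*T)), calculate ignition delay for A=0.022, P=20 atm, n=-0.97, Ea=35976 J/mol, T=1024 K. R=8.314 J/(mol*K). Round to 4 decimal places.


tau = A * P^n * exp(Ea/(R*T))
P^n = 20^(-0.97) = 0.05470171
Ea/(R*T) = 35976/(8.314*1024) = 4.225741
exp(Ea/(R*T)) = 68.425203
tau = 0.022 * 0.05470171 * 68.425203 = 0.0823 ms


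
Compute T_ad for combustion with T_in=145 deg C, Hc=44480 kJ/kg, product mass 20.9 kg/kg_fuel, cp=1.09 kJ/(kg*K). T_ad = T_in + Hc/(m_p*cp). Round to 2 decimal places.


T_ad = T_in + Hc / (m_p * cp)
Denominator = 20.9 * 1.09 = 22.7810
Temperature rise = 44480 / 22.7810 = 1952.50 K
T_ad = 145 + 1952.50 = 2097.50 deg C


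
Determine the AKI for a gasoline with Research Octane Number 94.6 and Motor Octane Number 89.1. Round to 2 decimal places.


AKI = (RON + MON) / 2
AKI = (94.6 + 89.1) / 2
AKI = 183.7 / 2 = 91.85


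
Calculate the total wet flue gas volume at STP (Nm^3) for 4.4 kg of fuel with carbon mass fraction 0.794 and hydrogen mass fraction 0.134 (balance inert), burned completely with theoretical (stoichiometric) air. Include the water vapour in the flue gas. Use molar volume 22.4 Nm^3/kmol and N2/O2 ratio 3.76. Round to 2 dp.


Per kg fuel: CO2 = (C/12 kmol)*22.4 = (0.794/12)*22.4 = 1.48213 Nm^3
Per kg fuel: H2O = (H/2 kmol)*22.4 = (0.134/2)*22.4 = 1.50080 Nm^3
O2 needed per kg fuel = C/12 + H/4 = 0.794/12 + 0.134/4 = 0.09966667 kmol
Per kg fuel: N2 = O2*3.76*22.4 = 0.09966667*3.76*22.4 = 8.39433 Nm^3
Total per kg = 1.48213 + 1.50080 + 8.39433 = 11.37726 Nm^3
Total = 11.37726 * 4.4 = 50.06 Nm^3


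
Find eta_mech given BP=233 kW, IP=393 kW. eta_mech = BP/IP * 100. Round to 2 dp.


eta_mech = (BP / IP) * 100
Ratio = 233 / 393 = 0.5929
eta_mech = 0.5929 * 100 = 59.29%


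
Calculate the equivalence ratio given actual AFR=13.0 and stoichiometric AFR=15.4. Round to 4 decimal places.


phi = AFR_stoich / AFR_actual
phi = 15.4 / 13.0 = 1.1846


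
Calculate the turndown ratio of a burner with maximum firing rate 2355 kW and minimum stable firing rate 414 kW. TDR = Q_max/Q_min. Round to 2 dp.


TDR = Q_max / Q_min
TDR = 2355 / 414 = 5.69


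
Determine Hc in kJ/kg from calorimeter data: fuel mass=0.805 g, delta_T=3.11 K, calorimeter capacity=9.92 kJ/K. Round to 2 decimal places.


Hc = C_cal * delta_T / m_fuel
Q_released = 9.92 * 3.11 = 30.8512 kJ
m_fuel = 0.805 g = 0.805/1000 kg = 0.000805 kg
Hc = 30.8512 / 0.000805 = 38324.47 kJ/kg


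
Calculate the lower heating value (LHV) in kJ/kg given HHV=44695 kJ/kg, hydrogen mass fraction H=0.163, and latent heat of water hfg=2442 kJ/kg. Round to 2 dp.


LHV = HHV - hfg * 9 * H
Water correction = 2442 * 9 * 0.163 = 3582.414 kJ/kg
LHV = 44695 - 3582.414 = 41112.59 kJ/kg


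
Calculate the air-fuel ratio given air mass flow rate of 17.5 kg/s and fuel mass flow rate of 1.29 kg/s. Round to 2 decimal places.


AFR = m_air / m_fuel
AFR = 17.5 / 1.29 = 13.57


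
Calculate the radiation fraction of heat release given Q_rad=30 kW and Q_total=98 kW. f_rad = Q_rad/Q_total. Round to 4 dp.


f_rad = Q_rad / Q_total
f_rad = 30 / 98 = 0.3061


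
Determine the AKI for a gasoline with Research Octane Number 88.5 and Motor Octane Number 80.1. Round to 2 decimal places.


AKI = (RON + MON) / 2
AKI = (88.5 + 80.1) / 2
AKI = 168.6 / 2 = 84.30


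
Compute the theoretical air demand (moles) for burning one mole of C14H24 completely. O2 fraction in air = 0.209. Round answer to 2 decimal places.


Balanced combustion: C14H24 + 20 O2 -> 14 CO2 + 12 H2O
O2 needed = C + H/4 = 14 + 24/4 = 20.00 moles
Air moles = O2 / 0.209 = 20.00 / 0.209 = 95.69 moles air


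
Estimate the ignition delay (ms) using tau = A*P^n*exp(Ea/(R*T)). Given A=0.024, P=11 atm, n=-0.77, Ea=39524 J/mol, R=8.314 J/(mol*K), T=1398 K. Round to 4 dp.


tau = A * P^n * exp(Ea/(R*T))
P^n = 11^(-0.77) = 0.15780750
Ea/(R*T) = 39524/(8.314*1398) = 3.400507
exp(Ea/(R*T)) = 29.979302
tau = 0.024 * 0.15780750 * 29.979302 = 0.1135 ms


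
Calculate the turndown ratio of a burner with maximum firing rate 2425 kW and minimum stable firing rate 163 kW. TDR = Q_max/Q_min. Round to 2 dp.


TDR = Q_max / Q_min
TDR = 2425 / 163 = 14.88


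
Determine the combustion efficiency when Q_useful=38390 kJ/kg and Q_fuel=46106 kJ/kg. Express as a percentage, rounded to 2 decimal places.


Efficiency = (Q_useful / Q_fuel) * 100
Efficiency = (38390 / 46106) * 100
Efficiency = 0.8326 * 100 = 83.26%


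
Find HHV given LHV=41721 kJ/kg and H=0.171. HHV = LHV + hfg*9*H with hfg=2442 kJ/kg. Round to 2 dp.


HHV = LHV + hfg * 9 * H
Water addition = 2442 * 9 * 0.171 = 3758.238 kJ/kg
HHV = 41721 + 3758.238 = 45479.24 kJ/kg


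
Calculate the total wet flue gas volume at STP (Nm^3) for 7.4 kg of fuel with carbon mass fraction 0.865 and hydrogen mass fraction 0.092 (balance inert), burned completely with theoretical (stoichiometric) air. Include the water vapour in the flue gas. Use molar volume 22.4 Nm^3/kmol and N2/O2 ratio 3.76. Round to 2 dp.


Per kg fuel: CO2 = (C/12 kmol)*22.4 = (0.865/12)*22.4 = 1.61467 Nm^3
Per kg fuel: H2O = (H/2 kmol)*22.4 = (0.092/2)*22.4 = 1.03040 Nm^3
O2 needed per kg fuel = C/12 + H/4 = 0.865/12 + 0.092/4 = 0.09508333 kmol
Per kg fuel: N2 = O2*3.76*22.4 = 0.09508333*3.76*22.4 = 8.00830 Nm^3
Total per kg = 1.61467 + 1.03040 + 8.00830 = 10.65337 Nm^3
Total = 10.65337 * 7.4 = 78.83 Nm^3
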